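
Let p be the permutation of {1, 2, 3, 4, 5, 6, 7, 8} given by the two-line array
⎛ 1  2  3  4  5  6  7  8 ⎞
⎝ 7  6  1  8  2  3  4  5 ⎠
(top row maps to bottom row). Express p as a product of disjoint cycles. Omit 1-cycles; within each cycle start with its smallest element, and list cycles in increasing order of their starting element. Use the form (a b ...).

(1 7 4 8 5 2 6 3)

Iterating p from 1 gives 1 → 7 → 4 → 8 → 5 → 2 → 6 → 3 → 1; that is the 8-cycle (1 7 4 8 5 2 6 3).
Repeating from the next unused element and collecting all non-trivial cycles gives (1 7 4 8 5 2 6 3).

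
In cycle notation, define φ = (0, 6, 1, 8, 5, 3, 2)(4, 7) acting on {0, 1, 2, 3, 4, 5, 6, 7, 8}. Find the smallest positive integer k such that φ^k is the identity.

14

The cycle type of φ is (7, 2).
The order of φ is the least common multiple of its cycle lengths: lcm(7, 2) = 14.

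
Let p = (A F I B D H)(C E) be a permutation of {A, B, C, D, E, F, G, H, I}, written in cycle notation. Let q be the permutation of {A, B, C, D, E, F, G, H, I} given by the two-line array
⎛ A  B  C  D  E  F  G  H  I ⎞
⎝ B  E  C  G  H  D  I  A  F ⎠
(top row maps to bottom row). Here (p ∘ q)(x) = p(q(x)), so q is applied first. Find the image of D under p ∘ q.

q(D) = G, then p(G) = G; composing gives (p ∘ q)(D) = G.

G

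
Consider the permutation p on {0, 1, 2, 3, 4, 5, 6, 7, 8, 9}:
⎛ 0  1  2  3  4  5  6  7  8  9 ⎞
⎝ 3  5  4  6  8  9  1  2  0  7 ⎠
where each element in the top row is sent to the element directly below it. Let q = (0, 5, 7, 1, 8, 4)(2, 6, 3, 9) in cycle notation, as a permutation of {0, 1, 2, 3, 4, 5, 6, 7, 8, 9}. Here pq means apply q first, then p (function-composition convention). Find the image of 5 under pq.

First apply q: q(5) = 7, then p(7) = 2. Thus (pq)(5) = 2.

2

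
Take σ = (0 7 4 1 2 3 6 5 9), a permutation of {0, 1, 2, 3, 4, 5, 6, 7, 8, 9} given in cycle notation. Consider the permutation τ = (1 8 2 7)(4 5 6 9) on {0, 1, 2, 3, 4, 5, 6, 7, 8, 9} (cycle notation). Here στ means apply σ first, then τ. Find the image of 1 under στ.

σ(1) = 2, then τ(2) = 7; composing gives (στ)(1) = 7.

7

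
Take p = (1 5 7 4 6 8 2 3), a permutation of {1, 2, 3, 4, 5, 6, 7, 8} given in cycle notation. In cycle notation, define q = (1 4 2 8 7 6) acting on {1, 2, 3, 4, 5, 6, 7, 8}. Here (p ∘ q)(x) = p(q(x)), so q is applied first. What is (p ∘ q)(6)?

5

(p ∘ q)(6) = p(q(6)). q(6) = 1, then p(1) = 5. So (p ∘ q)(6) = 5.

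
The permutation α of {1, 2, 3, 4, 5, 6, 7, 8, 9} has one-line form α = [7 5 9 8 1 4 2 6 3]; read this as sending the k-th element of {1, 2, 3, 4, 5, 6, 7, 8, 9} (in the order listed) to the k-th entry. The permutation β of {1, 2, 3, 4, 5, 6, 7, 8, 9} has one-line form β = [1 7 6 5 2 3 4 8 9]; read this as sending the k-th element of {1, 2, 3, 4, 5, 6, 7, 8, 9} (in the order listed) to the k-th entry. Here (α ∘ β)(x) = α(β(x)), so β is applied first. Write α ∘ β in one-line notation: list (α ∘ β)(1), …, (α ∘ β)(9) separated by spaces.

(α ∘ β)(x) = α(β(x)). Computing each image: α(β(1)) = α(1) = 7, α(β(2)) = α(7) = 2, α(β(3)) = α(6) = 4, α(β(4)) = α(5) = 1, α(β(5)) = α(2) = 5, α(β(6)) = α(3) = 9, α(β(7)) = α(4) = 8, α(β(8)) = α(8) = 6, α(β(9)) = α(9) = 3.
Hence α ∘ β = [7 2 4 1 5 9 8 6 3].

7 2 4 1 5 9 8 6 3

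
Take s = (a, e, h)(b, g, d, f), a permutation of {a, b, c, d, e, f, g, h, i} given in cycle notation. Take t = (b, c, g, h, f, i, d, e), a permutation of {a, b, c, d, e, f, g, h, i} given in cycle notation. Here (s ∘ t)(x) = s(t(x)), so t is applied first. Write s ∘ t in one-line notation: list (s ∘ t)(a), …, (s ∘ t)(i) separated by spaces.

e c d h g i a b f

(s ∘ t)(x) = s(t(x)). Computing each image: s(t(a)) = s(a) = e, s(t(b)) = s(c) = c, s(t(c)) = s(g) = d, s(t(d)) = s(e) = h, s(t(e)) = s(b) = g, s(t(f)) = s(i) = i, s(t(g)) = s(h) = a, s(t(h)) = s(f) = b, s(t(i)) = s(d) = f.
Hence s ∘ t = [e c d h g i a b f].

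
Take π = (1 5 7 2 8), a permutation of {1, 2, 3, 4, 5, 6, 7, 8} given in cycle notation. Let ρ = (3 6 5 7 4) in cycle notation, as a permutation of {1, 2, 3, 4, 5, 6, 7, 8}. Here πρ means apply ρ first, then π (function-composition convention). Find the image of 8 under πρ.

(πρ)(8) = π(ρ(8)). ρ(8) = 8, then π(8) = 1. So (πρ)(8) = 1.

1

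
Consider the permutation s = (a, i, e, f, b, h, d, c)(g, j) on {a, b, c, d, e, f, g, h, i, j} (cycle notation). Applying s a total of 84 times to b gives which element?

b lies in the 8-cycle (a, i, e, f, b, h, d, c).
Powers repeat with period 8 on this cycle, and 84 mod 8 = 4, so s^84(b) = s^4(b).
Stepping 4 places around the cycle: b → h → d → c → a.

a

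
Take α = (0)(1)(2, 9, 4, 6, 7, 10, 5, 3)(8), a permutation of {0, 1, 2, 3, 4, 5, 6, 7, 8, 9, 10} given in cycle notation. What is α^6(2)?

5

2 lies in the 8-cycle (2, 9, 4, 6, 7, 10, 5, 3).
Stepping 6 places around the cycle: 2 → 9 → 4 → 6 → 7 → 10 → 5.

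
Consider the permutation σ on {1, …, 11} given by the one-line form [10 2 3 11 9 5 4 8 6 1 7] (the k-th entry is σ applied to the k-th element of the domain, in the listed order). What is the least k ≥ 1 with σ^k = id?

6

Writing σ as disjoint cycles, the cycle lengths are 3, 3, 2, 1, 1, 1.
The order of σ is the least common multiple of its cycle lengths: lcm(3, 3, 2) = 6.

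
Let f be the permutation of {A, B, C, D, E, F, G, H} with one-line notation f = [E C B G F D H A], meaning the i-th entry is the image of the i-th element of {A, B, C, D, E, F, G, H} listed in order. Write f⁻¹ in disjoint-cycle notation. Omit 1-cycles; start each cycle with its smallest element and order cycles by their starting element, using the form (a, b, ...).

(A, H, G, D, F, E)(B, C)

First write f in disjoint cycles: (A, E, F, D, G, H)(B, C).
Reversing each cycle (and rotating so the smallest element leads) gives f⁻¹ = (A, H, G, D, F, E)(B, C).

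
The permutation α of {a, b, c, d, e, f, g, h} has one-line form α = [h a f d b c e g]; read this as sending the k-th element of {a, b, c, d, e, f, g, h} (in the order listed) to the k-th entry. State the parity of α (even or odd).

In disjoint-cycle form the cycle lengths are 5, 2, 1.
A cycle is odd iff its length is even; α has 1 even-length cycle, so sgn(α) = (−1)^1 and α is odd.

odd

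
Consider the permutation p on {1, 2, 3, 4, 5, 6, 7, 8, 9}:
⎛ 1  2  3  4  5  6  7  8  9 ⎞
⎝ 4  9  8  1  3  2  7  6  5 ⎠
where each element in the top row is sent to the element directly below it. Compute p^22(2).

Tracing 2 → 9 → … returns to 2 after 6 steps, so 2 lies in a 6-cycle (2 9 5 3 8 6).
On a 6-cycle, p^6 is the identity, so p^22 = p^4 there (22 ≡ 4 mod 6).
Advancing 4 steps from 2: 2 → 9 → 5 → 3 → 8.

8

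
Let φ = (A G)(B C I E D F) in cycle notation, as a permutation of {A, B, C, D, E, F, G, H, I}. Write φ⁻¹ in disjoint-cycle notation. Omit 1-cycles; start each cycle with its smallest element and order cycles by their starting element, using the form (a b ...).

If φ sends a → b within a cycle, φ⁻¹ sends b → a; equivalently, reverse each cycle.
After reversing and putting each cycle's least element first, φ⁻¹ = (A G)(B F D E I C).

(A G)(B F D E I C)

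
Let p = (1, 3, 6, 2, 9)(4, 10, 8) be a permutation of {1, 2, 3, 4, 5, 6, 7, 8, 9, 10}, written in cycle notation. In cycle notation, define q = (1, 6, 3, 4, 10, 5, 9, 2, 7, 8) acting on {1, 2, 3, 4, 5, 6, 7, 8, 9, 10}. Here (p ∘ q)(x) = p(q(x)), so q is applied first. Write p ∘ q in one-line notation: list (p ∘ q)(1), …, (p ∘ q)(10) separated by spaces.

Chase each element through q then p: 1 → 6 → 2; 2 → 7 → 7; 3 → 4 → 10; 4 → 10 → 8; 5 → 9 → 1; 6 → 3 → 6; 7 → 8 → 4; 8 → 1 → 3; 9 → 2 → 9; 10 → 5 → 5.
Collecting the images, p ∘ q = [2 7 10 8 1 6 4 3 9 5].

2 7 10 8 1 6 4 3 9 5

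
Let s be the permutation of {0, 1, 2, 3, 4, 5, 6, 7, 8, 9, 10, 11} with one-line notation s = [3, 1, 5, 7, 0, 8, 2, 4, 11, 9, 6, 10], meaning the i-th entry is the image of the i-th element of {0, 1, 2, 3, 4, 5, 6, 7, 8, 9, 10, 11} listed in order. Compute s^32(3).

Tracing 3 → 7 → … returns to 3 after 4 steps, so 3 lies in a 4-cycle (0 3 7 4).
Since the cycle has length 4, s^32 acts on it the same as s^0 (32 mod 4 = 0).
So s^32(3) = 3.

3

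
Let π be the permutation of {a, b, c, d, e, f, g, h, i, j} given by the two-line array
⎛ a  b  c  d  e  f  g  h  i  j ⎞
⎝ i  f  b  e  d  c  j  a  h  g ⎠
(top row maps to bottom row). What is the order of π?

The disjoint-cycle form of π has cycle lengths 3, 3, 2, 2.
The order of π is the least common multiple of its cycle lengths: lcm(3, 3, 2, 2) = 6.

6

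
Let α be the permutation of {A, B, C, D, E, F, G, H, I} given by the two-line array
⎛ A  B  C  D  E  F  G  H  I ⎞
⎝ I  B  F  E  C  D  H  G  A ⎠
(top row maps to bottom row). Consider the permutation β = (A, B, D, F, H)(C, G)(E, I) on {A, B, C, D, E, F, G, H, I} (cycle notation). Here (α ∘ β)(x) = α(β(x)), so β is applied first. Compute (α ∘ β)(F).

First apply β: β(F) = H, then α(H) = G. Thus (α ∘ β)(F) = G.

G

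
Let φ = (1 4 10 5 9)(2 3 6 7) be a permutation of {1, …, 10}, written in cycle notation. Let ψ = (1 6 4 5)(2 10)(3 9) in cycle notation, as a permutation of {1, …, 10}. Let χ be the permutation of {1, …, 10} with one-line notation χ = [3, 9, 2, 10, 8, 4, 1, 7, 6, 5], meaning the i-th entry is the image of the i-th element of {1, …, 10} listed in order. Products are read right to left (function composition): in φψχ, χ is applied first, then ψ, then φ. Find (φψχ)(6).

(φψχ)(6) = φ(ψ(χ(6))). χ(6) = 4, then ψ(4) = 5, then φ(5) = 9, so the result is 9.

9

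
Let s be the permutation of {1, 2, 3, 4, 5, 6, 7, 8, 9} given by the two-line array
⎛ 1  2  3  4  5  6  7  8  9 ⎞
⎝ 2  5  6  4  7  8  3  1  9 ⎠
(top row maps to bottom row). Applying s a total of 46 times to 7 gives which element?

1

Tracing 7 → 3 → … returns to 7 after 7 steps, so 7 lies in a 7-cycle (1 2 5 7 3 6 8).
Powers repeat with period 7 on this cycle, and 46 mod 7 = 4, so s^46(7) = s^4(7).
Advancing 4 steps from 7: 7 → 3 → 6 → 8 → 1.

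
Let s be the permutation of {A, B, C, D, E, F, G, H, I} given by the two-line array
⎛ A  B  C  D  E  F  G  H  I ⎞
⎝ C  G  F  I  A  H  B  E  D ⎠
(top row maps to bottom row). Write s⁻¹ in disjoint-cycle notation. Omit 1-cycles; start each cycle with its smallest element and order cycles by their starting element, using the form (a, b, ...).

The cycle decomposition of s is (A, C, F, H, E)(B, G)(D, I).
The inverse reverses every cycle; in canonical form, s⁻¹ = (A, E, H, F, C)(B, G)(D, I).

(A, E, H, F, C)(B, G)(D, I)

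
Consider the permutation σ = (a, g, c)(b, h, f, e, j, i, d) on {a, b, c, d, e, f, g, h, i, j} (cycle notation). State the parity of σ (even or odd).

even

The cycle lengths are 7, 3.
A cycle is odd iff its length is even; σ has 0 even-length cycles, so sgn(σ) = (−1)^0 and σ is even.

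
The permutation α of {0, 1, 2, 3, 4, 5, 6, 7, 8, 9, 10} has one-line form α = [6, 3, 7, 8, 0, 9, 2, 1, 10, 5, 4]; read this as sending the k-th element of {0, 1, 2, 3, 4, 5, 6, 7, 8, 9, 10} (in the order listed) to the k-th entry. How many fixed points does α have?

No element satisfies α(x) = x, so there are 0 fixed points.

0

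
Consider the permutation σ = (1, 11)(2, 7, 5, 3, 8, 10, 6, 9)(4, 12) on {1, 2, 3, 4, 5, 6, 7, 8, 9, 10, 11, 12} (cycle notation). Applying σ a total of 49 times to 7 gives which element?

7 lies in the 8-cycle (2, 7, 5, 3, 8, 10, 6, 9).
Powers repeat with period 8 on this cycle, and 49 mod 8 = 1, so σ^49(7) = σ^1(7).
Advancing 1 step from 7: 7 → 5.

5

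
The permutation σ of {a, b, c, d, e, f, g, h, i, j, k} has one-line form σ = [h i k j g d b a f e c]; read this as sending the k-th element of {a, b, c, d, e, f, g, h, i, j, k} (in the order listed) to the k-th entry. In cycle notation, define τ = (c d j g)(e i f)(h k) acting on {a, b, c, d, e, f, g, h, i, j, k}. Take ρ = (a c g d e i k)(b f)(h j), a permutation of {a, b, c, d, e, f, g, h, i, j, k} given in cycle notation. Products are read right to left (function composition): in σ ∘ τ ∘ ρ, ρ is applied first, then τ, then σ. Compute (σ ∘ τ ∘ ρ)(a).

(σ ∘ τ ∘ ρ)(a) = σ(τ(ρ(a))). ρ(a) = c, then τ(c) = d, then σ(d) = j, so the result is j.

j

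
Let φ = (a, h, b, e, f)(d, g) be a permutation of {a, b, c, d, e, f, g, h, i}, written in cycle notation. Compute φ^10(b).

b lies in the 5-cycle (a, h, b, e, f).
On a 5-cycle, φ^5 is the identity, so φ^10 = φ^0 there (10 ≡ 0 mod 5).
So φ^10(b) = b.

b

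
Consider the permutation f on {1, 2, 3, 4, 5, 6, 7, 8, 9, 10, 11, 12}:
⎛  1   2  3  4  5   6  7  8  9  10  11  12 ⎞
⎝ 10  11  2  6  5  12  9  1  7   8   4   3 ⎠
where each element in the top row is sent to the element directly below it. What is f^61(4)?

6

Tracing 4 → 6 → … returns to 4 after 6 steps, so 4 lies in a 6-cycle (2 11 4 6 12 3).
On a 6-cycle, f^6 is the identity, so f^61 = f^1 there (61 ≡ 1 mod 6).
Advancing 1 step from 4: 4 → 6.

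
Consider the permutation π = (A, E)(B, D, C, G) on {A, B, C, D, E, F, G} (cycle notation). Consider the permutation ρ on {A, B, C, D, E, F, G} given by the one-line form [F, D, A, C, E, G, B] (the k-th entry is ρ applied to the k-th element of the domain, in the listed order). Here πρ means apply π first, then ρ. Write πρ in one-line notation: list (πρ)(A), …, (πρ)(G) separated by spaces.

E C B A F G D

(πρ)(x) = ρ(π(x)). Computing each image: ρ(π(A)) = ρ(E) = E, ρ(π(B)) = ρ(D) = C, ρ(π(C)) = ρ(G) = B, ρ(π(D)) = ρ(C) = A, ρ(π(E)) = ρ(A) = F, ρ(π(F)) = ρ(F) = G, ρ(π(G)) = ρ(B) = D.
Hence πρ = [E C B A F G D].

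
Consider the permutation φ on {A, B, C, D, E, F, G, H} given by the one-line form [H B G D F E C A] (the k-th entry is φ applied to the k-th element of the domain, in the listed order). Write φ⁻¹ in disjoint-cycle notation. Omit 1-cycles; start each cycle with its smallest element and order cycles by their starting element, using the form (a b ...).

(A H)(C G)(E F)

The cycle decomposition of φ is (A H)(C G)(E F).
Reversing each cycle (and rotating so the smallest element leads) gives φ⁻¹ = (A H)(C G)(E F).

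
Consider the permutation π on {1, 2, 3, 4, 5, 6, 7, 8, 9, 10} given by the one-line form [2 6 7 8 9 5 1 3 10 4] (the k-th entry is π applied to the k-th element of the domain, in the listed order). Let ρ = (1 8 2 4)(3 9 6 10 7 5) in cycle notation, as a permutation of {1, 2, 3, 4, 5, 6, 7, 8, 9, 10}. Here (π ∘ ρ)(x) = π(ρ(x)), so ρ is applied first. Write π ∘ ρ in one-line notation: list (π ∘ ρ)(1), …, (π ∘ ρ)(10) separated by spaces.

3 8 10 2 7 4 9 6 5 1

Chase each element through ρ then π: 1 → 8 → 3; 2 → 4 → 8; 3 → 9 → 10; 4 → 1 → 2; 5 → 3 → 7; 6 → 10 → 4; 7 → 5 → 9; 8 → 2 → 6; 9 → 6 → 5; 10 → 7 → 1.
Collecting the images, π ∘ ρ = [3 8 10 2 7 4 9 6 5 1].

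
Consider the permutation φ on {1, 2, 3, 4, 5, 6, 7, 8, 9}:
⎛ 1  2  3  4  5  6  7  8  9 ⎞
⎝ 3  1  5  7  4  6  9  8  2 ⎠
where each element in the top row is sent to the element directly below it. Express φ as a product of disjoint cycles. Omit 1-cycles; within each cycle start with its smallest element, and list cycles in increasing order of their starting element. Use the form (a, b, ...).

(1, 3, 5, 4, 7, 9, 2)

Start at 1 and follow images: 1 → 3 → 5 → 4 → 7 → 9 → 2 → 1, giving the cycle (1, 3, 5, 4, 7, 9, 2).
Repeating from the next unused element and collecting all non-trivial cycles gives (1, 3, 5, 4, 7, 9, 2).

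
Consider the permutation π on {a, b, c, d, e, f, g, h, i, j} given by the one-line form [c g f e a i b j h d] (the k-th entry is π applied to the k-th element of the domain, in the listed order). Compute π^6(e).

Tracing e → a → … returns to e after 8 steps, so e lies in an 8-cycle (a c f i h j d e).
Stepping 6 places around the cycle: e → a → c → f → i → h → j.

j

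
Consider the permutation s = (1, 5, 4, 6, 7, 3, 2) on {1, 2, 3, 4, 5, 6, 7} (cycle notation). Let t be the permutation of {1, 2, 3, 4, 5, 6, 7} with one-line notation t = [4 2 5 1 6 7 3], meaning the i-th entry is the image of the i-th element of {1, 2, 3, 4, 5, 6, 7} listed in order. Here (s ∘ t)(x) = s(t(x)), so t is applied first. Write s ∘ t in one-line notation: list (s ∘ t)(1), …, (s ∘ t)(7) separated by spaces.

(s ∘ t)(x) = s(t(x)). Computing each image: s(t(1)) = s(4) = 6, s(t(2)) = s(2) = 1, s(t(3)) = s(5) = 4, s(t(4)) = s(1) = 5, s(t(5)) = s(6) = 7, s(t(6)) = s(7) = 3, s(t(7)) = s(3) = 2.
Hence s ∘ t = [6 1 4 5 7 3 2].

6 1 4 5 7 3 2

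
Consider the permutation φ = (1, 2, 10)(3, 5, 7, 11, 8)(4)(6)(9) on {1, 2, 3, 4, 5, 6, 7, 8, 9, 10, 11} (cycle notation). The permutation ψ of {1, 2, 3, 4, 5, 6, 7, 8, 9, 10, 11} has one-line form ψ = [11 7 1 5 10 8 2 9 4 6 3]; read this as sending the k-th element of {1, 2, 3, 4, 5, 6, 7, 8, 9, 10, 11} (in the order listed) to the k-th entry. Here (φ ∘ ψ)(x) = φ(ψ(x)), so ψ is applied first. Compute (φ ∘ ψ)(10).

First apply ψ: ψ(10) = 6, then φ(6) = 6. Thus (φ ∘ ψ)(10) = 6.

6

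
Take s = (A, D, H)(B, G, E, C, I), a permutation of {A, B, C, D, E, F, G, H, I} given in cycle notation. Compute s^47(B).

B lies in the 5-cycle (B, G, E, C, I).
Since the cycle has length 5, s^47 acts on it the same as s^2 (47 mod 5 = 2).
Advancing 2 steps from B: B → G → E.

E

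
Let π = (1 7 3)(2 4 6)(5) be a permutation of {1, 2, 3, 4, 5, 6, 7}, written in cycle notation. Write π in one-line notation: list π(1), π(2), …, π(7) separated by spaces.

Reading each image from the cycles: 1↦7, 2↦4, 3↦1, 4↦6, 5↦5, 6↦2, 7↦3.
So the one-line form is 7 4 1 6 5 2 3.

7 4 1 6 5 2 3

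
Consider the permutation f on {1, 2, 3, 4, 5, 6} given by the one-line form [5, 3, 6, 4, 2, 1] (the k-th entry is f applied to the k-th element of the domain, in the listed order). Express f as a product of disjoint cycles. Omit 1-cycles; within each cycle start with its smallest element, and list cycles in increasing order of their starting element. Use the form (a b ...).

Iterating f from 1 gives 1 → 5 → 2 → 3 → 6 → 1; that is the 5-cycle (1 5 2 3 6).
Continuing from each remaining unvisited element yields (1 5 2 3 6).

(1 5 2 3 6)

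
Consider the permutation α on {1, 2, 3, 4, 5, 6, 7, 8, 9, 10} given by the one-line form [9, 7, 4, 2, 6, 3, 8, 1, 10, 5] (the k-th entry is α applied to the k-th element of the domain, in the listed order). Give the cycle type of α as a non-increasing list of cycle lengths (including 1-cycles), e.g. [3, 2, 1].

The disjoint cycles are (1, 9, 10, 5, 6, 3, 4, 2, 7, 8), with lengths 10 in non-increasing order.

[10]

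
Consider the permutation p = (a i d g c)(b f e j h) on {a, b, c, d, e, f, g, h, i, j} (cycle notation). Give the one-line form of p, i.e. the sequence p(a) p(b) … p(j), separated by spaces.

i f a g j e c b d h

Each element maps to the next entry in its cycle (wrapping to the front): a→i, b→f, c→a, d→g, e→j, f→e, g→c, h→b, i→d, j→h.
Listing these in domain order gives i f a g j e c b d h.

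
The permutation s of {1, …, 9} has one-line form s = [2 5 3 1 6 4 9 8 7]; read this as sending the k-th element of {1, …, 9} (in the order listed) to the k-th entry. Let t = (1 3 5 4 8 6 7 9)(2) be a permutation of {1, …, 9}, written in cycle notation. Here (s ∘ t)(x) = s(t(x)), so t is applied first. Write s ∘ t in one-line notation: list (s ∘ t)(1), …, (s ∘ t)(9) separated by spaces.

3 5 6 8 1 9 7 4 2

(s ∘ t)(x) = s(t(x)). Computing each image: s(t(1)) = s(3) = 3, s(t(2)) = s(2) = 5, s(t(3)) = s(5) = 6, s(t(4)) = s(8) = 8, s(t(5)) = s(4) = 1, s(t(6)) = s(7) = 9, s(t(7)) = s(9) = 7, s(t(8)) = s(6) = 4, s(t(9)) = s(1) = 2.
Hence s ∘ t = [3 5 6 8 1 9 7 4 2].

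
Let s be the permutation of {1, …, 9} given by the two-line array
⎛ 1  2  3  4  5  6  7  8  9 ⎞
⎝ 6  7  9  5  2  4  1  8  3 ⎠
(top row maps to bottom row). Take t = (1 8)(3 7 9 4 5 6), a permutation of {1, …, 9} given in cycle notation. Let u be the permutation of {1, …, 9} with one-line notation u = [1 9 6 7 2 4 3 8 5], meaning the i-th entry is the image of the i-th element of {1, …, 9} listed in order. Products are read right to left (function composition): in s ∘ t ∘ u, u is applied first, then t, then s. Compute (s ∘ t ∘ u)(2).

5

Apply the permutations in order: u(2) = 9, then t(9) = 4, then s(4) = 5. So (s ∘ t ∘ u)(2) = 5.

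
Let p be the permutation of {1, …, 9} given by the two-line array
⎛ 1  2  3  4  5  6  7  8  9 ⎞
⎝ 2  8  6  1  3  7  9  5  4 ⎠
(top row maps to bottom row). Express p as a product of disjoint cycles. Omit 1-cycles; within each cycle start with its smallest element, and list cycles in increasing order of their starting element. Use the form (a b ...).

(1 2 8 5 3 6 7 9 4)

Iterating p from 1 gives 1 → 2 → 8 → 5 → 3 → 6 → 7 → 9 → 4 → 1; that is the 9-cycle (1 2 8 5 3 6 7 9 4).
Continuing from each remaining unvisited element yields (1 2 8 5 3 6 7 9 4).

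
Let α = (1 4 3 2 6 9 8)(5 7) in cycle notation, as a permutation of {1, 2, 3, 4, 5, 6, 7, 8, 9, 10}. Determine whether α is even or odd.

odd

The cycle lengths are 7, 2, 1.
A cycle is odd iff its length is even; α has 1 even-length cycle, so sgn(α) = (−1)^1 and α is odd.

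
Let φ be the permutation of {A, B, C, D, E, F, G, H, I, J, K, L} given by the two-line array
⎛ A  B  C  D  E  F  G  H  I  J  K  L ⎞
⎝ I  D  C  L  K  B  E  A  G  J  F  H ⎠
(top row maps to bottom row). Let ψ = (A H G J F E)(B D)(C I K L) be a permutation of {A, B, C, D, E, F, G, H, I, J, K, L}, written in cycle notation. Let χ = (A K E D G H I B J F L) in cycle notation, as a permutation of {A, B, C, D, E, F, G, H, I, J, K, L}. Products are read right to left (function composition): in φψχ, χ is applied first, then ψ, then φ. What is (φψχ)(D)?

(φψχ)(D) = φ(ψ(χ(D))). χ(D) = G, then ψ(G) = J, then φ(J) = J, so the result is J.

J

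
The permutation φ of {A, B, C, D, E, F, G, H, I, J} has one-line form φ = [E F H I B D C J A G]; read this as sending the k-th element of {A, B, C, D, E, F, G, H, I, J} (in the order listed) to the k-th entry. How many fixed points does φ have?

0

No element satisfies φ(x) = x, so there are 0 fixed points.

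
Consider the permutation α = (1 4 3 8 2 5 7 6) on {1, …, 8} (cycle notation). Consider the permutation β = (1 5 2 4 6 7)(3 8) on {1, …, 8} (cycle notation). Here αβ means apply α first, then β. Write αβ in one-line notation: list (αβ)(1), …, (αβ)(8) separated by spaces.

6 2 3 8 1 5 7 4

(αβ)(x) = β(α(x)). Computing each image: β(α(1)) = β(4) = 6, β(α(2)) = β(5) = 2, β(α(3)) = β(8) = 3, β(α(4)) = β(3) = 8, β(α(5)) = β(7) = 1, β(α(6)) = β(1) = 5, β(α(7)) = β(6) = 7, β(α(8)) = β(2) = 4.
Hence αβ = [6 2 3 8 1 5 7 4].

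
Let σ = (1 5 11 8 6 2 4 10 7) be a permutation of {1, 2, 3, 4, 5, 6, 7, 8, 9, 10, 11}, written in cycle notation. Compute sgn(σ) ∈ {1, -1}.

The cycle lengths are 9, 1, 1.
A cycle is odd iff its length is even; σ has 0 even-length cycles, so sgn(σ) = (−1)^0 and σ is even.

1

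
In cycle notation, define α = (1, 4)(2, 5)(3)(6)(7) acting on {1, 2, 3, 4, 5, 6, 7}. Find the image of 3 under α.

The 1-cycle (3) fixes 3, so α(3) = 3.

3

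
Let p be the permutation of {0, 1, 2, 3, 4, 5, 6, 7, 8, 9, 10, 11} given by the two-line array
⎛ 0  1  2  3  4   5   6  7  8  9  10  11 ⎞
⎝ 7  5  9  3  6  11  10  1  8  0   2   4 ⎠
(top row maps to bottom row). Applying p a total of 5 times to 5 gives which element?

2

Tracing 5 → 11 → … returns to 5 after 10 steps, so 5 lies in a 10-cycle (0, 7, 1, 5, 11, 4, 6, 10, 2, 9).
Stepping 5 places around the cycle: 5 → 11 → 4 → 6 → 10 → 2.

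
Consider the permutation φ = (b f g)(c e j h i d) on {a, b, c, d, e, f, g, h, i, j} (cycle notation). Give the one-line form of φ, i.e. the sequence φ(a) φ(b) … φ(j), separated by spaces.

Image by image: a↦a, b↦f, c↦e, d↦c, e↦j, f↦g, g↦b, h↦i, i↦d, j↦h.
So the one-line form is a f e c j g b i d h.

a f e c j g b i d h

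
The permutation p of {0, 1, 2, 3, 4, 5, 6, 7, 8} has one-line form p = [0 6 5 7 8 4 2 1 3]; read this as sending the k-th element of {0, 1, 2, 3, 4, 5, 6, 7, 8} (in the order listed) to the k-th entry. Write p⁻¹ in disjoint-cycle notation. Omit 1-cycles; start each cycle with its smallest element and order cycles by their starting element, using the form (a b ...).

(1 7 3 8 4 5 2 6)

The cycle decomposition of p is (1 6 2 5 4 8 3 7).
The inverse reverses every cycle; in canonical form, p⁻¹ = (1 7 3 8 4 5 2 6).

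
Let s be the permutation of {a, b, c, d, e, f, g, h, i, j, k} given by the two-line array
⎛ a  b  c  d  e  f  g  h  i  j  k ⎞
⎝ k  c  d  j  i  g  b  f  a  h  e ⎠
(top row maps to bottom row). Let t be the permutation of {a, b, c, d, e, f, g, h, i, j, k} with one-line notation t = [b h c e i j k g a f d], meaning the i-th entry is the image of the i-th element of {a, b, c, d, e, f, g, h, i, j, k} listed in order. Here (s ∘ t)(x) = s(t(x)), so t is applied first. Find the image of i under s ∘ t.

k

(s ∘ t)(i) = s(t(i)). t(i) = a, then s(a) = k. So (s ∘ t)(i) = k.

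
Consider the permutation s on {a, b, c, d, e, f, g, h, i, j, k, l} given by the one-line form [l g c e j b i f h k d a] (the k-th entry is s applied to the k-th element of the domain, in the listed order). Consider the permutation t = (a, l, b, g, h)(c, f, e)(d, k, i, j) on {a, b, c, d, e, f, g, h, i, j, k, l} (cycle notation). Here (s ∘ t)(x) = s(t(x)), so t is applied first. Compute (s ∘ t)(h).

(s ∘ t)(h) = s(t(h)). t(h) = a, then s(a) = l. So (s ∘ t)(h) = l.

l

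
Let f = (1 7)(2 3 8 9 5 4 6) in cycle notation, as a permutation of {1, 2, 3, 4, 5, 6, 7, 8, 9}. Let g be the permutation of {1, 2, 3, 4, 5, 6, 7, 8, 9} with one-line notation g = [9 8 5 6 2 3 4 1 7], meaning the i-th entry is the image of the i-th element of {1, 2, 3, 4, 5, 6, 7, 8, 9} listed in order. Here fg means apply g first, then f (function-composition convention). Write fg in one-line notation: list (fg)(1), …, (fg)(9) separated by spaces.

(fg)(x) = f(g(x)). Computing each image: f(g(1)) = f(9) = 5, f(g(2)) = f(8) = 9, f(g(3)) = f(5) = 4, f(g(4)) = f(6) = 2, f(g(5)) = f(2) = 3, f(g(6)) = f(3) = 8, f(g(7)) = f(4) = 6, f(g(8)) = f(1) = 7, f(g(9)) = f(7) = 1.
Hence fg = [5 9 4 2 3 8 6 7 1].

5 9 4 2 3 8 6 7 1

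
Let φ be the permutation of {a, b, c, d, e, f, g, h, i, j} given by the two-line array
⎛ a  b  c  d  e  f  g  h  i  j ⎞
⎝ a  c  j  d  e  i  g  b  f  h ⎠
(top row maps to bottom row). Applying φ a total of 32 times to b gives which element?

b

Tracing b → c → … returns to b after 4 steps, so b lies in a 4-cycle (b, c, j, h).
Since the cycle has length 4, φ^32 acts on it the same as φ^0 (32 mod 4 = 0).
So φ^32(b) = b.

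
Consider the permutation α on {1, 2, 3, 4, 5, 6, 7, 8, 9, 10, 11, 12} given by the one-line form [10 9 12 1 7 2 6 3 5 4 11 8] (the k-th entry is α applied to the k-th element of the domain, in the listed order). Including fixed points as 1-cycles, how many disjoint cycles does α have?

4

The cycle decomposition is (1, 10, 4)(2, 9, 5, 7, 6)(3, 12, 8)(11), which has 4 cycles (counting 1-cycles).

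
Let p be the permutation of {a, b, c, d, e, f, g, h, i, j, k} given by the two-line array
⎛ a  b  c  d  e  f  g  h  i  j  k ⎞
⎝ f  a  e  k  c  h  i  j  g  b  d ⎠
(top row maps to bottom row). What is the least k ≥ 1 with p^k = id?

The disjoint-cycle form of p has cycle lengths 5, 2, 2, 2.
The order is lcm(5, 2, 2, 2) = 10.

10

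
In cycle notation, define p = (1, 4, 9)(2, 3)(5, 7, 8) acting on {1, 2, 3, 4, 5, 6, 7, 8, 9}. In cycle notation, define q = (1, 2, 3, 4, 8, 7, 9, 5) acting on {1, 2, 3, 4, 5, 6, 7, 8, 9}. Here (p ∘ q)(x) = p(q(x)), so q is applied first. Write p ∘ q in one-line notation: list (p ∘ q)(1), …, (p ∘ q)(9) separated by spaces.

Chase each element through q then p: 1 → 2 → 3; 2 → 3 → 2; 3 → 4 → 9; 4 → 8 → 5; 5 → 1 → 4; 6 → 6 → 6; 7 → 9 → 1; 8 → 7 → 8; 9 → 5 → 7.
So p ∘ q in one-line form is 3 2 9 5 4 6 1 8 7.

3 2 9 5 4 6 1 8 7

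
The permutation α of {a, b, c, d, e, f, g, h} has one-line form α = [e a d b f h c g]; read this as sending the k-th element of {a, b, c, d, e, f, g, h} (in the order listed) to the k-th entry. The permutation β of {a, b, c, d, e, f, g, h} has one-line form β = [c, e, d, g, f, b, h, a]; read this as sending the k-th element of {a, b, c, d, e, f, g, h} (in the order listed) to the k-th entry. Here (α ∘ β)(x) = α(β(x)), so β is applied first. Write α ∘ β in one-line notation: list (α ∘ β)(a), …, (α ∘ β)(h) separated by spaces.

d f b c h a g e

(α ∘ β)(x) = α(β(x)). Computing each image: α(β(a)) = α(c) = d, α(β(b)) = α(e) = f, α(β(c)) = α(d) = b, α(β(d)) = α(g) = c, α(β(e)) = α(f) = h, α(β(f)) = α(b) = a, α(β(g)) = α(h) = g, α(β(h)) = α(a) = e.
Hence α ∘ β = [d f b c h a g e].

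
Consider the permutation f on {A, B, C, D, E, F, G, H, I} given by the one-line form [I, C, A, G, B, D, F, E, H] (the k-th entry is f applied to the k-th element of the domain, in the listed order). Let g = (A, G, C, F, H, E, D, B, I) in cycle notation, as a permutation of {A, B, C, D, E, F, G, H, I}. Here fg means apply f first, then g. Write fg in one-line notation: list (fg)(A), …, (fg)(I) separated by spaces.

A F G C I B H D E

Chase each element through f then g: A → I → A; B → C → F; C → A → G; D → G → C; E → B → I; F → D → B; G → F → H; H → E → D; I → H → E.
Collecting the images, fg = [A F G C I B H D E].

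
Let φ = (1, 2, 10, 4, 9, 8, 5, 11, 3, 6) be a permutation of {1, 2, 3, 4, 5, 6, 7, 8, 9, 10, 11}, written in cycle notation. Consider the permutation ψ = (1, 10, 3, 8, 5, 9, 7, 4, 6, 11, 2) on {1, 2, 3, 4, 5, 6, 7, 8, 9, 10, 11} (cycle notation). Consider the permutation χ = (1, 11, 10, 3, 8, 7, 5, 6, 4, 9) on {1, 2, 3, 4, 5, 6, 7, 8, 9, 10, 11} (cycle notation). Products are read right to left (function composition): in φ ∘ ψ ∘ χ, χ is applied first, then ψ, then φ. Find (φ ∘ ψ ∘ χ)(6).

Chase 6: χ(6) = 4; ψ(4) = 6; φ(6) = 1. Hence (φ ∘ ψ ∘ χ)(6) = 1.

1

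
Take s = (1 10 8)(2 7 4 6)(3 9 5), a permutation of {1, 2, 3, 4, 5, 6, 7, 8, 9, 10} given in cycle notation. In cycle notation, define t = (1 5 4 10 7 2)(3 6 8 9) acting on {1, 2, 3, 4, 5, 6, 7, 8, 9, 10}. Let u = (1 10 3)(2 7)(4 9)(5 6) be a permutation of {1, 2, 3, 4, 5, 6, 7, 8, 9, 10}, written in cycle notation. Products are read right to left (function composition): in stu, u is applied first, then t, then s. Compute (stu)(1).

(stu)(1) = s(t(u(1))). u(1) = 10, then t(10) = 7, then s(7) = 4, so the result is 4.

4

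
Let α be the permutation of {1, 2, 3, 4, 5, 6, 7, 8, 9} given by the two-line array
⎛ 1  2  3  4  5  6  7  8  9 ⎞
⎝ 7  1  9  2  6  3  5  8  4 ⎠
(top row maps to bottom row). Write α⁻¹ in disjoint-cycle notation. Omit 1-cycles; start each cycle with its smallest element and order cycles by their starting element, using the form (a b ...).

(1 2 4 9 3 6 5 7)

The cycle decomposition of α is (1 7 5 6 3 9 4 2).
The inverse reverses every cycle; in canonical form, α⁻¹ = (1 2 4 9 3 6 5 7).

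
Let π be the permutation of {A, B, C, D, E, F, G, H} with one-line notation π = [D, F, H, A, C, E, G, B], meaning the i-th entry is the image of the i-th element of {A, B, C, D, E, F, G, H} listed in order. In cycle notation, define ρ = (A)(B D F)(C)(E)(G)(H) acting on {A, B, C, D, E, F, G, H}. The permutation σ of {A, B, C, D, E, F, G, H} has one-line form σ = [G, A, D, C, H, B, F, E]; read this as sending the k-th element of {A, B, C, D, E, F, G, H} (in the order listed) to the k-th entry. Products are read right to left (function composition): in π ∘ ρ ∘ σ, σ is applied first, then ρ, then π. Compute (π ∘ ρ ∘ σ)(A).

G

Apply the permutations in order: σ(A) = G, then ρ(G) = G, then π(G) = G. So (π ∘ ρ ∘ σ)(A) = G.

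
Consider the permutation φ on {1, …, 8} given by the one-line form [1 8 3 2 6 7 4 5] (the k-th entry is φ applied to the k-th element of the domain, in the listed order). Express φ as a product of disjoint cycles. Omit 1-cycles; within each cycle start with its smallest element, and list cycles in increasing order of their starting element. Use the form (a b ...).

(2 8 5 6 7 4)

Iterating φ from 2 gives 2 → 8 → 5 → 6 → 7 → 4 → 2; that is the 6-cycle (2 8 5 6 7 4).
Repeating from the next unused element and collecting all non-trivial cycles gives (2 8 5 6 7 4).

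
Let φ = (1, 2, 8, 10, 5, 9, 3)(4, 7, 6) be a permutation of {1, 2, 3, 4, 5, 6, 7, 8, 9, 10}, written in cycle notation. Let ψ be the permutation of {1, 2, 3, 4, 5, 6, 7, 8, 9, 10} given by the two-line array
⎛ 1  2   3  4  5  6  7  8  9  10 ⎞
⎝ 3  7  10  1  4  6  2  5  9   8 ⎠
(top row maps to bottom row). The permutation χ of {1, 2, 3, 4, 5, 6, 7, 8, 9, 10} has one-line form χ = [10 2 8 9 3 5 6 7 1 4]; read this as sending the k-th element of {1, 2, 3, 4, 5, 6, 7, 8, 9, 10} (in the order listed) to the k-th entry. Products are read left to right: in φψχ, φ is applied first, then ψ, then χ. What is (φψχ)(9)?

(φψχ)(9) = χ(ψ(φ(9))). φ(9) = 3, then ψ(3) = 10, then χ(10) = 4, so the result is 4.

4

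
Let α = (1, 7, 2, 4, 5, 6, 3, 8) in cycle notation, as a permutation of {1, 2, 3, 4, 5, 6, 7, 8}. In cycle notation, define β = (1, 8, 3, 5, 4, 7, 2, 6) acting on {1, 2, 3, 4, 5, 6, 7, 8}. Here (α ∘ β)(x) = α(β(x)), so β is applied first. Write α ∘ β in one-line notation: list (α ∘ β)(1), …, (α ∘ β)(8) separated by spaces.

1 3 6 2 5 7 4 8

Chase each element through β then α: 1 → 8 → 1; 2 → 6 → 3; 3 → 5 → 6; 4 → 7 → 2; 5 → 4 → 5; 6 → 1 → 7; 7 → 2 → 4; 8 → 3 → 8.
So α ∘ β in one-line form is 1 3 6 2 5 7 4 8.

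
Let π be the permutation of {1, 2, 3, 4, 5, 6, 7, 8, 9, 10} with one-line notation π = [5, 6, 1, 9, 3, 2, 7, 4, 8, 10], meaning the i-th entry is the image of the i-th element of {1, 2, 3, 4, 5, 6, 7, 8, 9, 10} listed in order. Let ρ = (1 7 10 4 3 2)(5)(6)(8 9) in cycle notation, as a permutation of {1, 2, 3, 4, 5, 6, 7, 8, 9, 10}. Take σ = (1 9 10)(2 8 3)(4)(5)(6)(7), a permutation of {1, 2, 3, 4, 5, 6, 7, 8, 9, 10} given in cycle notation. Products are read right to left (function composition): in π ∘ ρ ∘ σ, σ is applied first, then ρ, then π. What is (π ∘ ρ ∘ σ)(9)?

9

Apply the permutations in order: σ(9) = 10, then ρ(10) = 4, then π(4) = 9. So (π ∘ ρ ∘ σ)(9) = 9.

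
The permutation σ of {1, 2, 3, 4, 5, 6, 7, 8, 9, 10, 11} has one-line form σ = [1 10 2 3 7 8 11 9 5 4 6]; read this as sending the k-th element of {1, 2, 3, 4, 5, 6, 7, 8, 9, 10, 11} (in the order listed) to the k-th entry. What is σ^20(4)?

4

Tracing 4 → 3 → … returns to 4 after 4 steps, so 4 lies in a 4-cycle (2, 10, 4, 3).
Powers repeat with period 4 on this cycle, and 20 mod 4 = 0, so σ^20(4) = σ^0(4).
So σ^20(4) = 4.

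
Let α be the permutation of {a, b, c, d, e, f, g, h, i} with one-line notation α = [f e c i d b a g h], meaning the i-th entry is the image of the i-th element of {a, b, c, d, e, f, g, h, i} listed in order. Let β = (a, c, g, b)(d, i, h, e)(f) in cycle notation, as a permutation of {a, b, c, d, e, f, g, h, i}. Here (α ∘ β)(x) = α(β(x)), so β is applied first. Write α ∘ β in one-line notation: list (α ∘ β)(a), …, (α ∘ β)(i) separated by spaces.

Chase each element through β then α: a → c → c; b → a → f; c → g → a; d → i → h; e → d → i; f → f → b; g → b → e; h → e → d; i → h → g.
Collecting the images, α ∘ β = [c f a h i b e d g].

c f a h i b e d g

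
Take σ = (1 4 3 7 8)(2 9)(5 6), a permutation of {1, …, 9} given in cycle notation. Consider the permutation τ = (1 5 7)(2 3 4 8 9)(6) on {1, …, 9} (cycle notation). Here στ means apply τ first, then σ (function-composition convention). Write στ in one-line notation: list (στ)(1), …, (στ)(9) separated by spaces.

6 7 3 1 8 5 4 2 9

For each element, apply τ then σ: 1 → 5 → 6; 2 → 3 → 7; 3 → 4 → 3; 4 → 8 → 1; 5 → 7 → 8; 6 → 6 → 5; 7 → 1 → 4; 8 → 9 → 2; 9 → 2 → 9.
So στ in one-line form is 6 7 3 1 8 5 4 2 9.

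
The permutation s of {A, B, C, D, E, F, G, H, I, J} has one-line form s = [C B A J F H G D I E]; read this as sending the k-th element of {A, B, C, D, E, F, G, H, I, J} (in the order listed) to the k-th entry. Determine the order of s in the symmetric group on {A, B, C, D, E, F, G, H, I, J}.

10

Writing s as disjoint cycles, the cycle lengths are 5, 2, 1, 1, 1.
Since disjoint cycles commute, ord(s) = lcm(5, 2) = 10.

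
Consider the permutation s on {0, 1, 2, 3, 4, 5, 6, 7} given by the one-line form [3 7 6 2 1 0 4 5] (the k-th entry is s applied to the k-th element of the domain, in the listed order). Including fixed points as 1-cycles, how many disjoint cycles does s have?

The cycle decomposition is (0 3 2 6 4 1 7 5), which has 1 cycle (counting 1-cycles).

1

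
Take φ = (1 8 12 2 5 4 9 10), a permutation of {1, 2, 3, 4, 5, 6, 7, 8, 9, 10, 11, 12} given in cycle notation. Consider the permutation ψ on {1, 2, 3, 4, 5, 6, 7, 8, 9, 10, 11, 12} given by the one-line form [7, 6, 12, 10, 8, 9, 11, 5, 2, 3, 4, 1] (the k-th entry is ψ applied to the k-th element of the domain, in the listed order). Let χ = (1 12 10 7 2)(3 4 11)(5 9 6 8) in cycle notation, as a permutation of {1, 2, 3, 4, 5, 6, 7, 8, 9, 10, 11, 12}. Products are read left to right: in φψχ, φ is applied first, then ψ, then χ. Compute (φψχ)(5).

(φψχ)(5) = χ(ψ(φ(5))). φ(5) = 4, then ψ(4) = 10, then χ(10) = 7, so the result is 7.

7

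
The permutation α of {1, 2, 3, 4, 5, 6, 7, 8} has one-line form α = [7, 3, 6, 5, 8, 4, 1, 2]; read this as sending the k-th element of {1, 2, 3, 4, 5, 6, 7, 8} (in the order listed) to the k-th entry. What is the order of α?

Decomposing into disjoint cycles gives cycle lengths 6, 2.
The order of α is the least common multiple of its cycle lengths: lcm(6, 2) = 6.

6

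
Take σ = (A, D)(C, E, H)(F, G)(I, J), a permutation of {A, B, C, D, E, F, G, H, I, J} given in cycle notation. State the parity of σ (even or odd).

odd

The cycle lengths are 3, 2, 2, 2, 1.
A cycle is odd iff its length is even; σ has 3 even-length cycles, so sgn(σ) = (−1)^3 and σ is odd.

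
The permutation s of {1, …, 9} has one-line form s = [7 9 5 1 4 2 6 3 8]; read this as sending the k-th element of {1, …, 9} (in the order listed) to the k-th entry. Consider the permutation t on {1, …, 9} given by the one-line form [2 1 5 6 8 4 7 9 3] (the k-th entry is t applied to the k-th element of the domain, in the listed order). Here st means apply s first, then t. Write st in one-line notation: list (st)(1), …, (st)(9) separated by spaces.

7 3 8 2 6 1 4 5 9

For each element, apply s then t: 1 → 7 → 7; 2 → 9 → 3; 3 → 5 → 8; 4 → 1 → 2; 5 → 4 → 6; 6 → 2 → 1; 7 → 6 → 4; 8 → 3 → 5; 9 → 8 → 9.
Collecting the images, st = [7 3 8 2 6 1 4 5 9].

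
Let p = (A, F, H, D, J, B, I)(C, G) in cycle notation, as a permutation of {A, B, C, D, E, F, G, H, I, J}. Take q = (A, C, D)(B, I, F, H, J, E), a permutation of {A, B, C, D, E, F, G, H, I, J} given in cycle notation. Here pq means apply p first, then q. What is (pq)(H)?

A

First apply p: p(H) = D, then q(D) = A. Thus (pq)(H) = A.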